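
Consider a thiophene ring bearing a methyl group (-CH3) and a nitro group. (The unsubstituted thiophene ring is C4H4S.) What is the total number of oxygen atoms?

2

Atom tally by fragment:
  thiophene ring core → C:4 H:4 S:1
  (− 2 ring H displaced by substituents)
  + CH3 → C:1 H:3
  + NO2 → N:1 O:2
Element totals:
  C: 5
  H: 5
  N: 1
  O: 2
  S: 1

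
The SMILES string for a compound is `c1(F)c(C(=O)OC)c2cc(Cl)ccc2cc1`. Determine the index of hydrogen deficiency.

8

Atom tally by fragment:
  naphthalene ring system core → C:10 H:8
  (− 3 ring H displaced by substituents)
  + F → F:1
  + COOCH3 → C:2 H:3 O:2
  + Cl → Cl:1
Element totals:
  C: 12
  H: 8
  Cl: 1
  F: 1
  O: 2
Molecular formula: C12H8ClFO2.
DoU = (2C + 2 + N − H − X) / 2 = (2·12 + 2 + 0 − 8 − 2) / 2 = 8.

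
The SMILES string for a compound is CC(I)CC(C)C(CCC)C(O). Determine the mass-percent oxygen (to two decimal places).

Atom tally by fragment:
  CH3 → C:1 H:3
  CH(I) → C:1 H:1 I:1
  CH2 → C:1 H:2
  CH(CH3) → C:2 H:4
  CH(CH2CH2CH3) → C:4 H:8
  CH2OH → C:1 H:3 O:1
Element totals:
  C: 10
  H: 21
  I: 1
  O: 1
Molecular formula: C10H21IO.
Molar mass = 284.181 g/mol.
Mass from O: 1 × 15.999 = 15.999 g/mol.
%O = 15.999 / 284.181 × 100 = 5.63%.

5.63%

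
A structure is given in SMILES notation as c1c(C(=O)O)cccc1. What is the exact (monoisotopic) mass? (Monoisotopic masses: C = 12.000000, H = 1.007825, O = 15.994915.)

Atom tally by fragment:
  benzene ring core → C:6 H:6
  (− 1 ring H displaced by substituents)
  + COOH → C:1 H:1 O:2
Element totals:
  C: 7
  H: 6
  O: 2
Molecular formula: C7H6O2.
  M = 7(12.0) + 6(1.007825) + 2(15.994915)
    = 84.000000 + 6.046950 + 31.989830 = 122.036780

122.0368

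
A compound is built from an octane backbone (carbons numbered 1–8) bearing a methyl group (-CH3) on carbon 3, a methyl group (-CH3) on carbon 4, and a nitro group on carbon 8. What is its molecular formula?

C10H21NO2

Atom tally by fragment:
  CH3 → C:1 H:3
  CH2 → C:1 H:2
  CH(CH3) → C:2 H:4
  CH(CH3) → C:2 H:4
  CH2 → C:1 H:2
  CH2 → C:1 H:2
  CH2 → C:1 H:2
  CH2NO2 → C:1 H:2 N:1 O:2
Element totals:
  C: 10
  H: 21
  N: 1
  O: 2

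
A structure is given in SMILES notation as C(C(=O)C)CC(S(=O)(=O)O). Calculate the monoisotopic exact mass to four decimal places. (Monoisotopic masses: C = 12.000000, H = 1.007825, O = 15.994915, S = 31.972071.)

166.0300

Atom tally by fragment:
  CH3COCH2 → C:3 H:5 O:1
  CH2 → C:1 H:2
  CH2SO3H → C:1 H:3 S:1 O:3
Element totals:
  C: 5
  H: 10
  O: 4
  S: 1
Molecular formula: C5H10O4S.
  M = 5(12.0) + 10(1.007825) + 4(15.994915) + 31.972071
    = 60.000000 + 10.078250 + 63.979660 + 31.972071 = 166.029981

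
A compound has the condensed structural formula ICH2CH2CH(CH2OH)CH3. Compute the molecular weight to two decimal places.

214.05 g/mol

Atom tally by fragment:
  ICH2 → C:1 H:2 I:1
  CH2 → C:1 H:2
  CH(CH2OH) → C:2 H:4 O:1
  CH3 → C:1 H:3
Element totals:
  C: 5
  H: 11
  I: 1
  O: 1
Molecular formula: C5H11IO.
  M = 5(12.011) + 11(1.008) + 126.904 + 15.999
    = 60.055 + 11.088 + 126.904 + 15.999 = 214.046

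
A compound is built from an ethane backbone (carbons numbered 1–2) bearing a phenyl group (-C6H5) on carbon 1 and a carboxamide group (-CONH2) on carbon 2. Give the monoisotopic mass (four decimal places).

Atom tally by fragment:
  C6H5CH2 → C:7 H:7
  CH2CONH2 → C:2 H:4 O:1 N:1
Element totals:
  C: 9
  H: 11
  N: 1
  O: 1
Molecular formula: C9H11NO.
  M = 9(12.0) + 11(1.007825) + 14.003074 + 15.994915
    = 108.000000 + 11.086075 + 14.003074 + 15.994915 = 149.084064

149.0841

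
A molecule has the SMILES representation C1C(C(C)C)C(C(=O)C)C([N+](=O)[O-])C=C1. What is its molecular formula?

Atom tally by fragment:
  cyclohexene ring core → C:6 H:10
  (− 3 ring H displaced by substituents)
  + CH(CH3)2 → C:3 H:7
  + COCH3 → C:2 H:3 O:1
  + NO2 → N:1 O:2
Element totals:
  C: 11
  H: 17
  N: 1
  O: 3

C11H17NO3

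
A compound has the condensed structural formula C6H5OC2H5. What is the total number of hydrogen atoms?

10

Element totals:
  C: 8
  H: 10
  O: 1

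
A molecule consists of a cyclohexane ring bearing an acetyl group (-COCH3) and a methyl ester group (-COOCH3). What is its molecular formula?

C10H16O3

Atom tally by fragment:
  cyclohexane ring core → C:6 H:12
  (− 2 ring H displaced by substituents)
  + COCH3 → C:2 H:3 O:1
  + COOCH3 → C:2 H:3 O:2
Element totals:
  C: 10
  H: 16
  O: 3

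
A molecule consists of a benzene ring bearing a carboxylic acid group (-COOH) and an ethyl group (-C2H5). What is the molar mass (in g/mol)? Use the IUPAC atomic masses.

150.18 g/mol

Atom tally by fragment:
  benzene ring core → C:6 H:6
  (− 2 ring H displaced by substituents)
  + COOH → C:1 H:1 O:2
  + C2H5 → C:2 H:5
Element totals:
  C: 9
  H: 10
  O: 2
Molecular formula: C9H10O2.
  M = 9(12.011) + 10(1.008) + 2(15.999)
    = 108.099 + 10.080 + 31.998 = 150.177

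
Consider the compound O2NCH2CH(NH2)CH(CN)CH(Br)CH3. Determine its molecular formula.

Atom tally by fragment:
  O2NCH2 → C:1 H:2 N:1 O:2
  CH(NH2) → C:1 H:3 N:1
  CH(CN) → C:2 H:1 N:1
  CH(Br) → C:1 H:1 Br:1
  CH3 → C:1 H:3
Element totals:
  C: 6
  H: 10
  Br: 1
  N: 3
  O: 2

C6H10BrN3O2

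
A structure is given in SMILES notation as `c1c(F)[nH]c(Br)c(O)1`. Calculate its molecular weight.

179.98 g/mol

Atom tally by fragment:
  pyrrole ring core → C:4 H:5 N:1
  (− 3 ring H displaced by substituents)
  + F → F:1
  + Br → Br:1
  + OH → O:1 H:1
Element totals:
  C: 4
  H: 3
  Br: 1
  F: 1
  N: 1
  O: 1
Molecular formula: C4H3BrFNO.
  M = 4(12.011) + 3(1.008) + 79.904 + 18.998 + 14.007 + 15.999
    = 48.044 + 3.024 + 79.904 + 18.998 + 14.007 + 15.999 = 179.976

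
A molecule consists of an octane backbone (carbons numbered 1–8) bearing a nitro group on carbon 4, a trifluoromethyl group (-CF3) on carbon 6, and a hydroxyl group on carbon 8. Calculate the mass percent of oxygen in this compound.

19.73%

Atom tally by fragment:
  CH3 → C:1 H:3
  CH2 → C:1 H:2
  CH2 → C:1 H:2
  CH(NO2) → C:1 H:1 N:1 O:2
  CH2 → C:1 H:2
  CH(CF3) → C:2 H:1 F:3
  CH2 → C:1 H:2
  CH2OH → C:1 H:3 O:1
Element totals:
  C: 9
  H: 16
  F: 3
  N: 1
  O: 3
Molecular formula: C9H16F3NO3.
Molar mass = 243.225 g/mol.
Mass from O: 3 × 15.999 = 47.997 g/mol.
%O = 47.997 / 243.225 × 100 = 19.73%.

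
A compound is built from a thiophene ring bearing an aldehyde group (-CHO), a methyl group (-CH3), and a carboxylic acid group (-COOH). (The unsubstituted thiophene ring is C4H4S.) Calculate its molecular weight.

170.18 g/mol

Atom tally by fragment:
  thiophene ring core → C:4 H:4 S:1
  (− 3 ring H displaced by substituents)
  + CHO → C:1 H:1 O:1
  + CH3 → C:1 H:3
  + COOH → C:1 H:1 O:2
Element totals:
  C: 7
  H: 6
  O: 3
  S: 1
Molecular formula: C7H6O3S.
  M = 7(12.011) + 6(1.008) + 3(15.999) + 32.06
    = 84.077 + 6.048 + 47.997 + 32.060 = 170.182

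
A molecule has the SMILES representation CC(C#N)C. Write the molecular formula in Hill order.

C4H7N

Atom tally by fragment:
  CH3 → C:1 H:3
  CH(CN) → C:2 H:1 N:1
  CH3 → C:1 H:3
Element totals:
  C: 4
  H: 7
  N: 1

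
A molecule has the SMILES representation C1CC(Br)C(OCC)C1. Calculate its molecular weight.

Atom tally by fragment:
  cyclopentane ring core → C:5 H:10
  (− 2 ring H displaced by substituents)
  + Br → Br:1
  + OC2H5 → C:2 H:5 O:1
Element totals:
  C: 7
  H: 13
  Br: 1
  O: 1
Molecular formula: C7H13BrO.
  M = 7(12.011) + 13(1.008) + 79.904 + 15.999
    = 84.077 + 13.104 + 79.904 + 15.999 = 193.084

193.08 g/mol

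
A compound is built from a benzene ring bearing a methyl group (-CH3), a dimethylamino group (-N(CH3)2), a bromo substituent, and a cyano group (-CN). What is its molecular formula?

Atom tally by fragment:
  benzene ring core → C:6 H:6
  (− 4 ring H displaced by substituents)
  + CH3 → C:1 H:3
  + N(CH3)2 → N:1 C:2 H:6
  + Br → Br:1
  + CN → C:1 N:1
Element totals:
  C: 10
  H: 11
  Br: 1
  N: 2

C10H11BrN2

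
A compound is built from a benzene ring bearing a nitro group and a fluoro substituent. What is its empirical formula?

C6H4FNO2

Atom tally by fragment:
  benzene ring core → C:6 H:6
  (− 2 ring H displaced by substituents)
  + NO2 → N:1 O:2
  + F → F:1
Element totals:
  C: 6
  H: 4
  F: 1
  N: 1
  O: 2
Molecular formula: C6H4FNO2.
gcd of subscripts (6, 1, 4, 1, 2) = 1, so the empirical formula equals the molecular formula.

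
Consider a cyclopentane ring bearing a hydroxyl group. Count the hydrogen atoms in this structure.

Atom tally by fragment:
  cyclopentane ring core → C:5 H:10
  (− 1 ring H displaced by substituents)
  + OH → O:1 H:1
Element totals:
  C: 5
  H: 10
  O: 1

10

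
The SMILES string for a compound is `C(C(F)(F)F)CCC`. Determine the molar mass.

126.12 g/mol

Atom tally by fragment:
  F3CCH2 → C:2 H:2 F:3
  CH2 → C:1 H:2
  CH2 → C:1 H:2
  CH3 → C:1 H:3
Element totals:
  C: 5
  H: 9
  F: 3
Molecular formula: C5H9F3.
  M = 5(12.011) + 9(1.008) + 3(18.998)
    = 60.055 + 9.072 + 56.994 = 126.121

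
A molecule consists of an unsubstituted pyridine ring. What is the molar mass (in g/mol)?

Atom tally by fragment:
  pyridine ring core → C:5 H:5 N:1
Element totals:
  C: 5
  H: 5
  N: 1
Molecular formula: C5H5N.
  M = 5(12.011) + 5(1.008) + 14.007
    = 60.055 + 5.040 + 14.007 = 79.102

79.10 g/mol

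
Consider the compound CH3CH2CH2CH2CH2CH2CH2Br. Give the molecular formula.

C7H15Br

Atom tally by fragment:
  CH3 → C:1 H:3
  CH2 → C:1 H:2
  CH2 → C:1 H:2
  CH2 → C:1 H:2
  CH2 → C:1 H:2
  CH2 → C:1 H:2
  CH2Br → C:1 H:2 Br:1
Element totals:
  C: 7
  H: 15
  Br: 1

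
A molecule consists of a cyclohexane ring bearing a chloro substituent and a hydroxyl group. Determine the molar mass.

134.60 g/mol

Atom tally by fragment:
  cyclohexane ring core → C:6 H:12
  (− 2 ring H displaced by substituents)
  + Cl → Cl:1
  + OH → O:1 H:1
Element totals:
  C: 6
  H: 11
  Cl: 1
  O: 1
Molecular formula: C6H11ClO.
  M = 6(12.011) + 11(1.008) + 35.45 + 15.999
    = 72.066 + 11.088 + 35.450 + 15.999 = 134.603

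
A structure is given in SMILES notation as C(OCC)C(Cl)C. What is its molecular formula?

Atom tally by fragment:
  C2H5OCH2 → C:3 H:7 O:1
  CH(Cl) → C:1 H:1 Cl:1
  CH3 → C:1 H:3
Element totals:
  C: 5
  H: 11
  Cl: 1
  O: 1

C5H11ClO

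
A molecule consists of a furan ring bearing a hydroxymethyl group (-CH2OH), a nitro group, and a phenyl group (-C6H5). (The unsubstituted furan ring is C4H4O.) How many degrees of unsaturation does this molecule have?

Atom tally by fragment:
  furan ring core → C:4 H:4 O:1
  (− 3 ring H displaced by substituents)
  + CH2OH → C:1 H:3 O:1
  + NO2 → N:1 O:2
  + C6H5 → C:6 H:5
Element totals:
  C: 11
  H: 9
  N: 1
  O: 4
Molecular formula: C11H9NO4.
DoU = (2C + 2 + N − H − X) / 2 = (2·11 + 2 + 1 − 9 − 0) / 2 = 8.

8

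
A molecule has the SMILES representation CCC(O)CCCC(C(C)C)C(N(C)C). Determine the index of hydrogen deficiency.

0

Atom tally by fragment:
  CH3 → C:1 H:3
  CH2 → C:1 H:2
  CH(OH) → C:1 H:2 O:1
  CH2 → C:1 H:2
  CH2 → C:1 H:2
  CH2 → C:1 H:2
  CH(CH(CH3)2) → C:4 H:8
  CH2N(CH3)2 → C:3 H:8 N:1
Element totals:
  C: 13
  H: 29
  N: 1
  O: 1
Molecular formula: C13H29NO.
DoU = (2C + 2 + N − H − X) / 2 = (2·13 + 2 + 1 − 29 − 0) / 2 = 0.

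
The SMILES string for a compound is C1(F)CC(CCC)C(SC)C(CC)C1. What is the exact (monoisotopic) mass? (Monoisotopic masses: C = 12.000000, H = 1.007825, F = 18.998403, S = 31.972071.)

218.1504

Atom tally by fragment:
  cyclohexane ring core → C:6 H:12
  (− 4 ring H displaced by substituents)
  + F → F:1
  + CH2CH2CH3 → C:3 H:7
  + SCH3 → C:1 H:3 S:1
  + C2H5 → C:2 H:5
Element totals:
  C: 12
  H: 23
  F: 1
  S: 1
Molecular formula: C12H23FS.
  M = 12(12.0) + 23(1.007825) + 18.998403 + 31.972071
    = 144.000000 + 23.179975 + 18.998403 + 31.972071 = 218.150449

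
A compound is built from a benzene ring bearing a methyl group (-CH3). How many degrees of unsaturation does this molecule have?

Atom tally by fragment:
  benzene ring core → C:6 H:6
  (− 1 ring H displaced by substituents)
  + CH3 → C:1 H:3
Element totals:
  C: 7
  H: 8
Molecular formula: C7H8.
DoU = (2C + 2 + N − H − X) / 2 = (2·7 + 2 + 0 − 8 − 0) / 2 = 4.

4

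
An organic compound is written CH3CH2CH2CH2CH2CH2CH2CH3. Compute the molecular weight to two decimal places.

Atom tally by fragment:
  CH3 → C:1 H:3
  CH2 → C:1 H:2
  CH2 → C:1 H:2
  CH2 → C:1 H:2
  CH2 → C:1 H:2
  CH2 → C:1 H:2
  CH2 → C:1 H:2
  CH3 → C:1 H:3
Element totals:
  C: 8
  H: 18
Molecular formula: C8H18.
  M = 8(12.011) + 18(1.008)
    = 96.088 + 18.144 = 114.232

114.23 g/mol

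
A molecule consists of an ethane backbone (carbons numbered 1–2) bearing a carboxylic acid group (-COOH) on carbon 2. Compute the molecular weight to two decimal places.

74.08 g/mol

Atom tally by fragment:
  CH3 → C:1 H:3
  CH2COOH → C:2 H:3 O:2
Element totals:
  C: 3
  H: 6
  O: 2
Molecular formula: C3H6O2.
  M = 3(12.011) + 6(1.008) + 2(15.999)
    = 36.033 + 6.048 + 31.998 = 74.079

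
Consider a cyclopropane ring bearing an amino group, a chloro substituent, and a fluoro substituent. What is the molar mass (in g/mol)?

Atom tally by fragment:
  cyclopropane ring core → C:3 H:6
  (− 3 ring H displaced by substituents)
  + NH2 → N:1 H:2
  + Cl → Cl:1
  + F → F:1
Element totals:
  C: 3
  H: 5
  Cl: 1
  F: 1
  N: 1
Molecular formula: C3H5ClFN.
  M = 3(12.011) + 5(1.008) + 35.45 + 18.998 + 14.007
    = 36.033 + 5.040 + 35.450 + 18.998 + 14.007 = 109.528

109.53 g/mol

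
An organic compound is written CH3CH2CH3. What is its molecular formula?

C3H8

Atom tally by fragment:
  CH3 → C:1 H:3
  CH2 → C:1 H:2
  CH3 → C:1 H:3
Element totals:
  C: 3
  H: 8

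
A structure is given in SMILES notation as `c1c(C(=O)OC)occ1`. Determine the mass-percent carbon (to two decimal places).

Atom tally by fragment:
  furan ring core → C:4 H:4 O:1
  (− 1 ring H displaced by substituents)
  + COOCH3 → C:2 H:3 O:2
Element totals:
  C: 6
  H: 6
  O: 3
Molecular formula: C6H6O3.
Molar mass = 126.111 g/mol.
Mass from C: 6 × 12.011 = 72.066 g/mol.
%C = 72.066 / 126.111 × 100 = 57.14%.

57.14%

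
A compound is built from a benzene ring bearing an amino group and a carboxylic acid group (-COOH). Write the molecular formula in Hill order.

C7H7NO2

Atom tally by fragment:
  benzene ring core → C:6 H:6
  (− 2 ring H displaced by substituents)
  + NH2 → N:1 H:2
  + COOH → C:1 H:1 O:2
Element totals:
  C: 7
  H: 7
  N: 1
  O: 2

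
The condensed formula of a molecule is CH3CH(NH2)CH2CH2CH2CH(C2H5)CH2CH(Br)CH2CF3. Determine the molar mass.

Atom tally by fragment:
  CH3 → C:1 H:3
  CH(NH2) → C:1 H:3 N:1
  CH2 → C:1 H:2
  CH2 → C:1 H:2
  CH2 → C:1 H:2
  CH(C2H5) → C:3 H:6
  CH2 → C:1 H:2
  CH(Br) → C:1 H:1 Br:1
  CH2CF3 → C:2 H:2 F:3
Element totals:
  C: 12
  H: 23
  Br: 1
  F: 3
  N: 1
Molecular formula: C12H23BrF3N.
  M = 12(12.011) + 23(1.008) + 79.904 + 3(18.998) + 14.007
    = 144.132 + 23.184 + 79.904 + 56.994 + 14.007 = 318.221

318.22 g/mol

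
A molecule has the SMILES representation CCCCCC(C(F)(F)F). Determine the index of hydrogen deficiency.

0

Atom tally by fragment:
  CH3 → C:1 H:3
  CH2 → C:1 H:2
  CH2 → C:1 H:2
  CH2 → C:1 H:2
  CH2 → C:1 H:2
  CH2CF3 → C:2 H:2 F:3
Element totals:
  C: 7
  H: 13
  F: 3
Molecular formula: C7H13F3.
DoU = (2C + 2 + N − H − X) / 2 = (2·7 + 2 + 0 − 13 − 3) / 2 = 0.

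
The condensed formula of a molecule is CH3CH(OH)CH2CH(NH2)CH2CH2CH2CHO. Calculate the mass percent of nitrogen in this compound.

8.80%

Element totals:
  C: 8
  H: 17
  N: 1
  O: 2
Molecular formula: C8H17NO2.
Molar mass = 159.229 g/mol.
Mass from N: 1 × 14.007 = 14.007 g/mol.
%N = 14.007 / 159.229 × 100 = 8.80%.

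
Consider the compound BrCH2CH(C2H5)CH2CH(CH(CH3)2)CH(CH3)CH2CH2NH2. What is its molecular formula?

C13H28BrN

Atom tally by fragment:
  BrCH2 → C:1 H:2 Br:1
  CH(C2H5) → C:3 H:6
  CH2 → C:1 H:2
  CH(CH(CH3)2) → C:4 H:8
  CH(CH3) → C:2 H:4
  CH2 → C:1 H:2
  CH2NH2 → C:1 H:4 N:1
Element totals:
  C: 13
  H: 28
  Br: 1
  N: 1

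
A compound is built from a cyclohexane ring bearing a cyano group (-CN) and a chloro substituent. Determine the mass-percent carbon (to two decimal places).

58.54%

Atom tally by fragment:
  cyclohexane ring core → C:6 H:12
  (− 2 ring H displaced by substituents)
  + CN → C:1 N:1
  + Cl → Cl:1
Element totals:
  C: 7
  H: 10
  Cl: 1
  N: 1
Molecular formula: C7H10ClN.
Molar mass = 143.614 g/mol.
Mass from C: 7 × 12.011 = 84.077 g/mol.
%C = 84.077 / 143.614 × 100 = 58.54%.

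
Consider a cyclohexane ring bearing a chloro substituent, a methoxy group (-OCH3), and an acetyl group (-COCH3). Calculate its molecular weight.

190.67 g/mol

Atom tally by fragment:
  cyclohexane ring core → C:6 H:12
  (− 3 ring H displaced by substituents)
  + Cl → Cl:1
  + OCH3 → C:1 H:3 O:1
  + COCH3 → C:2 H:3 O:1
Element totals:
  C: 9
  H: 15
  Cl: 1
  O: 2
Molecular formula: C9H15ClO2.
  M = 9(12.011) + 15(1.008) + 35.45 + 2(15.999)
    = 108.099 + 15.120 + 35.450 + 31.998 = 190.667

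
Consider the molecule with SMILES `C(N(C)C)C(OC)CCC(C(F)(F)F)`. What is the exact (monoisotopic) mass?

213.1340

Atom tally by fragment:
  (CH3)2NCH2 → C:3 H:8 N:1
  CH(OCH3) → C:2 H:4 O:1
  CH2 → C:1 H:2
  CH2 → C:1 H:2
  CH2CF3 → C:2 H:2 F:3
Element totals:
  C: 9
  H: 18
  F: 3
  N: 1
  O: 1
Molecular formula: C9H18F3NO.
  M = 9(12.0) + 18(1.007825) + 3(18.998403) + 14.003074 + 15.994915
    = 108.000000 + 18.140850 + 56.995209 + 14.003074 + 15.994915 = 213.134048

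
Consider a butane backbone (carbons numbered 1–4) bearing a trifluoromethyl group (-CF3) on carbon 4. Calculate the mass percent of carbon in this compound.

47.62%

Atom tally by fragment:
  CH3 → C:1 H:3
  CH2 → C:1 H:2
  CH2 → C:1 H:2
  CH2CF3 → C:2 H:2 F:3
Element totals:
  C: 5
  H: 9
  F: 3
Molecular formula: C5H9F3.
Molar mass = 126.121 g/mol.
Mass from C: 5 × 12.011 = 60.055 g/mol.
%C = 60.055 / 126.121 × 100 = 47.62%.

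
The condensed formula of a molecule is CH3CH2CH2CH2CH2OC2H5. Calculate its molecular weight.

116.20 g/mol

Atom tally by fragment:
  CH3 → C:1 H:3
  CH2 → C:1 H:2
  CH2 → C:1 H:2
  CH2 → C:1 H:2
  CH2OC2H5 → C:3 H:7 O:1
Element totals:
  C: 7
  H: 16
  O: 1
Molecular formula: C7H16O.
  M = 7(12.011) + 16(1.008) + 15.999
    = 84.077 + 16.128 + 15.999 = 116.204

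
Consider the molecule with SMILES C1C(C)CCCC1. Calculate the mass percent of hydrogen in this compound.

Atom tally by fragment:
  cyclohexane ring core → C:6 H:12
  (− 1 ring H displaced by substituents)
  + CH3 → C:1 H:3
Element totals:
  C: 7
  H: 14
Molecular formula: C7H14.
Molar mass = 98.189 g/mol.
Mass from H: 14 × 1.008 = 14.112 g/mol.
%H = 14.112 / 98.189 × 100 = 14.37%.

14.37%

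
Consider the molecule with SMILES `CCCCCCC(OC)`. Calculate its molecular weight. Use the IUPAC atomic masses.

Atom tally by fragment:
  CH3 → C:1 H:3
  CH2 → C:1 H:2
  CH2 → C:1 H:2
  CH2 → C:1 H:2
  CH2 → C:1 H:2
  CH2 → C:1 H:2
  CH2OCH3 → C:2 H:5 O:1
Element totals:
  C: 8
  H: 18
  O: 1
Molecular formula: C8H18O.
  M = 8(12.011) + 18(1.008) + 15.999
    = 96.088 + 18.144 + 15.999 = 130.231

130.23 g/mol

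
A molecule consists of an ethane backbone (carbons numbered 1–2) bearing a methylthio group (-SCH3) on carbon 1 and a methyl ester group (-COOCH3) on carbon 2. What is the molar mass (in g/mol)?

Atom tally by fragment:
  CH3SCH2 → C:2 H:5 S:1
  CH2COOCH3 → C:3 H:5 O:2
Element totals:
  C: 5
  H: 10
  O: 2
  S: 1
Molecular formula: C5H10O2S.
  M = 5(12.011) + 10(1.008) + 2(15.999) + 32.06
    = 60.055 + 10.080 + 31.998 + 32.060 = 134.193

134.19 g/mol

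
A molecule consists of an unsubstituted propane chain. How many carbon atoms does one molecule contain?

Atom tally by fragment:
  CH3 → C:1 H:3
  CH2 → C:1 H:2
  CH3 → C:1 H:3
Element totals:
  C: 3
  H: 8

3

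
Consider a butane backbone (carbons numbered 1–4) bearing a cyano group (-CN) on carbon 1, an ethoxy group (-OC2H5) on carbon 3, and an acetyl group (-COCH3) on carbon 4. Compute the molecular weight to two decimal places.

Atom tally by fragment:
  NCCH2 → C:2 H:2 N:1
  CH2 → C:1 H:2
  CH(OC2H5) → C:3 H:6 O:1
  CH2COCH3 → C:3 H:5 O:1
Element totals:
  C: 9
  H: 15
  N: 1
  O: 2
Molecular formula: C9H15NO2.
  M = 9(12.011) + 15(1.008) + 14.007 + 2(15.999)
    = 108.099 + 15.120 + 14.007 + 31.998 = 169.224

169.22 g/mol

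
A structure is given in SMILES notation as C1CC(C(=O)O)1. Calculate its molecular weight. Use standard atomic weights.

Atom tally by fragment:
  cyclopropane ring core → C:3 H:6
  (− 1 ring H displaced by substituents)
  + COOH → C:1 H:1 O:2
Element totals:
  C: 4
  H: 6
  O: 2
Molecular formula: C4H6O2.
  M = 4(12.011) + 6(1.008) + 2(15.999)
    = 48.044 + 6.048 + 31.998 = 86.090

86.09 g/mol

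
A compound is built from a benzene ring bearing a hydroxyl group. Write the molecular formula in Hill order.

Atom tally by fragment:
  benzene ring core → C:6 H:6
  (− 1 ring H displaced by substituents)
  + OH → O:1 H:1
Element totals:
  C: 6
  H: 6
  O: 1

C6H6O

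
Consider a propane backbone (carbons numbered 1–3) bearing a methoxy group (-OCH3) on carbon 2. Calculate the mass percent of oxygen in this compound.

21.58%

Atom tally by fragment:
  CH3 → C:1 H:3
  CH(OCH3) → C:2 H:4 O:1
  CH3 → C:1 H:3
Element totals:
  C: 4
  H: 10
  O: 1
Molecular formula: C4H10O.
Molar mass = 74.123 g/mol.
Mass from O: 1 × 15.999 = 15.999 g/mol.
%O = 15.999 / 74.123 × 100 = 21.58%.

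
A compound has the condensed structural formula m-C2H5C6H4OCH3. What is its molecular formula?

C9H12O

Atom tally by fragment:
  benzene ring core → C:6 H:6
  (− 2 ring H displaced by substituents)
  + C2H5 → C:2 H:5
  + OCH3 → C:1 H:3 O:1
Element totals:
  C: 9
  H: 12
  O: 1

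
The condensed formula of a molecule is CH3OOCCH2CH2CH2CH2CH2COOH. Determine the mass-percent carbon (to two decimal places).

Atom tally by fragment:
  CH3OOCCH2 → C:3 H:5 O:2
  CH2 → C:1 H:2
  CH2 → C:1 H:2
  CH2 → C:1 H:2
  CH2COOH → C:2 H:3 O:2
Element totals:
  C: 8
  H: 14
  O: 4
Molecular formula: C8H14O4.
Molar mass = 174.196 g/mol.
Mass from C: 8 × 12.011 = 96.088 g/mol.
%C = 96.088 / 174.196 × 100 = 55.16%.

55.16%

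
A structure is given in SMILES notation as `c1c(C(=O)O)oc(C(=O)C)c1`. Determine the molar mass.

Atom tally by fragment:
  furan ring core → C:4 H:4 O:1
  (− 2 ring H displaced by substituents)
  + COOH → C:1 H:1 O:2
  + COCH3 → C:2 H:3 O:1
Element totals:
  C: 7
  H: 6
  O: 4
Molecular formula: C7H6O4.
  M = 7(12.011) + 6(1.008) + 4(15.999)
    = 84.077 + 6.048 + 63.996 = 154.121

154.12 g/mol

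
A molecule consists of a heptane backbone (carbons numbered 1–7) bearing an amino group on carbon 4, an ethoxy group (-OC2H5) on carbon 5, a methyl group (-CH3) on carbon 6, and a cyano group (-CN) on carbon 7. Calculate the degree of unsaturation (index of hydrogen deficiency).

Atom tally by fragment:
  CH3 → C:1 H:3
  CH2 → C:1 H:2
  CH2 → C:1 H:2
  CH(NH2) → C:1 H:3 N:1
  CH(OC2H5) → C:3 H:6 O:1
  CH(CH3) → C:2 H:4
  CH2CN → C:2 H:2 N:1
Element totals:
  C: 11
  H: 22
  N: 2
  O: 1
Molecular formula: C11H22N2O.
DoU = (2C + 2 + N − H − X) / 2 = (2·11 + 2 + 2 − 22 − 0) / 2 = 2.

2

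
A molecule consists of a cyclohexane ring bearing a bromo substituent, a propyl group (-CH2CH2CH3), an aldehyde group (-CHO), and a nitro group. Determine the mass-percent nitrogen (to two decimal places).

5.04%

Atom tally by fragment:
  cyclohexane ring core → C:6 H:12
  (− 4 ring H displaced by substituents)
  + Br → Br:1
  + CH2CH2CH3 → C:3 H:7
  + CHO → C:1 H:1 O:1
  + NO2 → N:1 O:2
Element totals:
  C: 10
  H: 16
  Br: 1
  N: 1
  O: 3
Molecular formula: C10H16BrNO3.
Molar mass = 278.146 g/mol.
Mass from N: 1 × 14.007 = 14.007 g/mol.
%N = 14.007 / 278.146 × 100 = 5.04%.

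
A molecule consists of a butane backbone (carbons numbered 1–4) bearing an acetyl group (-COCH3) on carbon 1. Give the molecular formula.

Atom tally by fragment:
  CH3COCH2 → C:3 H:5 O:1
  CH2 → C:1 H:2
  CH2 → C:1 H:2
  CH3 → C:1 H:3
Element totals:
  C: 6
  H: 12
  O: 1

C6H12O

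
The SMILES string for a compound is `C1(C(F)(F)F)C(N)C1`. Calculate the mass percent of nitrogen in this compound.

Atom tally by fragment:
  cyclopropane ring core → C:3 H:6
  (− 2 ring H displaced by substituents)
  + CF3 → C:1 F:3
  + NH2 → N:1 H:2
Element totals:
  C: 4
  H: 6
  F: 3
  N: 1
Molecular formula: C4H6F3N.
Molar mass = 125.093 g/mol.
Mass from N: 1 × 14.007 = 14.007 g/mol.
%N = 14.007 / 125.093 × 100 = 11.20%.

11.20%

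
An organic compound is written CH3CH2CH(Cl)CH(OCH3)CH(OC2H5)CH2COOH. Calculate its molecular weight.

238.71 g/mol

Atom tally by fragment:
  CH3 → C:1 H:3
  CH2 → C:1 H:2
  CH(Cl) → C:1 H:1 Cl:1
  CH(OCH3) → C:2 H:4 O:1
  CH(OC2H5) → C:3 H:6 O:1
  CH2COOH → C:2 H:3 O:2
Element totals:
  C: 10
  H: 19
  Cl: 1
  O: 4
Molecular formula: C10H19ClO4.
  M = 10(12.011) + 19(1.008) + 35.45 + 4(15.999)
    = 120.110 + 19.152 + 35.450 + 63.996 = 238.708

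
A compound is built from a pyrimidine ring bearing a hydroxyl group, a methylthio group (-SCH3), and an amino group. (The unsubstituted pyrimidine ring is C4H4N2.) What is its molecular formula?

C5H7N3OS

Atom tally by fragment:
  pyrimidine ring core → C:4 H:4 N:2
  (− 3 ring H displaced by substituents)
  + OH → O:1 H:1
  + SCH3 → C:1 H:3 S:1
  + NH2 → N:1 H:2
Element totals:
  C: 5
  H: 7
  N: 3
  O: 1
  S: 1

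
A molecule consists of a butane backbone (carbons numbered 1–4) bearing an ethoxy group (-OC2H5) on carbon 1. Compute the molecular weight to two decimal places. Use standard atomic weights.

102.18 g/mol

Atom tally by fragment:
  C2H5OCH2 → C:3 H:7 O:1
  CH2 → C:1 H:2
  CH2 → C:1 H:2
  CH3 → C:1 H:3
Element totals:
  C: 6
  H: 14
  O: 1
Molecular formula: C6H14O.
  M = 6(12.011) + 14(1.008) + 15.999
    = 72.066 + 14.112 + 15.999 = 102.177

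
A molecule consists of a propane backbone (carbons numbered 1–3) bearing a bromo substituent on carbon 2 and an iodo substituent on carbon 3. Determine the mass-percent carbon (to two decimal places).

Atom tally by fragment:
  CH3 → C:1 H:3
  CH(Br) → C:1 H:1 Br:1
  CH2I → C:1 H:2 I:1
Element totals:
  C: 3
  H: 6
  Br: 1
  I: 1
Molecular formula: C3H6BrI.
Molar mass = 248.889 g/mol.
Mass from C: 3 × 12.011 = 36.033 g/mol.
%C = 36.033 / 248.889 × 100 = 14.48%.

14.48%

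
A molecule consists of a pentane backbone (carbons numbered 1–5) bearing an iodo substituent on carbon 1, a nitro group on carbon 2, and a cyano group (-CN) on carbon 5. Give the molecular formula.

C6H9IN2O2

Atom tally by fragment:
  ICH2 → C:1 H:2 I:1
  CH(NO2) → C:1 H:1 N:1 O:2
  CH2 → C:1 H:2
  CH2 → C:1 H:2
  CH2CN → C:2 H:2 N:1
Element totals:
  C: 6
  H: 9
  I: 1
  N: 2
  O: 2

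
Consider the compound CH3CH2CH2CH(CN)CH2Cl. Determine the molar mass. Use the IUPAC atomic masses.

131.60 g/mol

Atom tally by fragment:
  CH3 → C:1 H:3
  CH2 → C:1 H:2
  CH2 → C:1 H:2
  CH(CN) → C:2 H:1 N:1
  CH2Cl → C:1 H:2 Cl:1
Element totals:
  C: 6
  H: 10
  Cl: 1
  N: 1
Molecular formula: C6H10ClN.
  M = 6(12.011) + 10(1.008) + 35.45 + 14.007
    = 72.066 + 10.080 + 35.450 + 14.007 = 131.603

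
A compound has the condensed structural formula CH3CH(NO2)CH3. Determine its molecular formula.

C3H7NO2

Atom tally by fragment:
  CH3 → C:1 H:3
  CH(NO2) → C:1 H:1 N:1 O:2
  CH3 → C:1 H:3
Element totals:
  C: 3
  H: 7
  N: 1
  O: 2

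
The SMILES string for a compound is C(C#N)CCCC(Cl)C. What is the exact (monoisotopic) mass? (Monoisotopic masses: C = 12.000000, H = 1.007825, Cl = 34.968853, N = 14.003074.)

Atom tally by fragment:
  NCCH2 → C:2 H:2 N:1
  CH2 → C:1 H:2
  CH2 → C:1 H:2
  CH2 → C:1 H:2
  CH(Cl) → C:1 H:1 Cl:1
  CH3 → C:1 H:3
Element totals:
  C: 7
  H: 12
  Cl: 1
  N: 1
Molecular formula: C7H12ClN.
  M = 7(12.0) + 12(1.007825) + 34.968853 + 14.003074
    = 84.000000 + 12.093900 + 34.968853 + 14.003074 = 145.065827

145.0658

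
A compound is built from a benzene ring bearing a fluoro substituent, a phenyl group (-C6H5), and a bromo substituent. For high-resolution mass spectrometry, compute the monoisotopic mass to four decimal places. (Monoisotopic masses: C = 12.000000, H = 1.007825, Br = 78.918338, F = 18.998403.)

Atom tally by fragment:
  benzene ring core → C:6 H:6
  (− 3 ring H displaced by substituents)
  + F → F:1
  + C6H5 → C:6 H:5
  + Br → Br:1
Element totals:
  C: 12
  H: 8
  Br: 1
  F: 1
Molecular formula: C12H8BrF.
  M = 12(12.0) + 8(1.007825) + 78.918338 + 18.998403
    = 144.000000 + 8.062600 + 78.918338 + 18.998403 = 249.979341

249.9793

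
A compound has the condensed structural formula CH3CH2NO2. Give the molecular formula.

C2H5NO2

Element totals:
  C: 2
  H: 5
  N: 1
  O: 2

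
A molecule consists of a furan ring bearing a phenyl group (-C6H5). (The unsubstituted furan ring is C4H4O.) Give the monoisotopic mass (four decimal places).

Atom tally by fragment:
  furan ring core → C:4 H:4 O:1
  (− 1 ring H displaced by substituents)
  + C6H5 → C:6 H:5
Element totals:
  C: 10
  H: 8
  O: 1
Molecular formula: C10H8O.
  M = 10(12.0) + 8(1.007825) + 15.994915
    = 120.000000 + 8.062600 + 15.994915 = 144.057515

144.0575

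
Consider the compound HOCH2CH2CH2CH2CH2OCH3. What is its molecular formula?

Atom tally by fragment:
  HOCH2 → C:1 H:3 O:1
  CH2 → C:1 H:2
  CH2 → C:1 H:2
  CH2 → C:1 H:2
  CH2OCH3 → C:2 H:5 O:1
Element totals:
  C: 6
  H: 14
  O: 2

C6H14O2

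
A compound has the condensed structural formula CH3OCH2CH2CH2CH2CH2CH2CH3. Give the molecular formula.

C8H18O

Atom tally by fragment:
  CH3OCH2 → C:2 H:5 O:1
  CH2 → C:1 H:2
  CH2 → C:1 H:2
  CH2 → C:1 H:2
  CH2 → C:1 H:2
  CH2 → C:1 H:2
  CH3 → C:1 H:3
Element totals:
  C: 8
  H: 18
  O: 1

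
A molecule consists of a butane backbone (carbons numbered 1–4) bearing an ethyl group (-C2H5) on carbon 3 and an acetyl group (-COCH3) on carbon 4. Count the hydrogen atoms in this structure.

16

Atom tally by fragment:
  CH3 → C:1 H:3
  CH2 → C:1 H:2
  CH(C2H5) → C:3 H:6
  CH2COCH3 → C:3 H:5 O:1
Element totals:
  C: 8
  H: 16
  O: 1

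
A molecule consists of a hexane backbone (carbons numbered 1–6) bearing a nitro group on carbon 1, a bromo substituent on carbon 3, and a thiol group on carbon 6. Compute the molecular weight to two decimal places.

242.13 g/mol

Atom tally by fragment:
  O2NCH2 → C:1 H:2 N:1 O:2
  CH2 → C:1 H:2
  CH(Br) → C:1 H:1 Br:1
  CH2 → C:1 H:2
  CH2 → C:1 H:2
  CH2SH → C:1 H:3 S:1
Element totals:
  C: 6
  H: 12
  Br: 1
  N: 1
  O: 2
  S: 1
Molecular formula: C6H12BrNO2S.
  M = 6(12.011) + 12(1.008) + 79.904 + 14.007 + 2(15.999) + 32.06
    = 72.066 + 12.096 + 79.904 + 14.007 + 31.998 + 32.060 = 242.131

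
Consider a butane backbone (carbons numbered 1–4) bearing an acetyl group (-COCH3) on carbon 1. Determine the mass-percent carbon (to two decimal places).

Atom tally by fragment:
  CH3COCH2 → C:3 H:5 O:1
  CH2 → C:1 H:2
  CH2 → C:1 H:2
  CH3 → C:1 H:3
Element totals:
  C: 6
  H: 12
  O: 1
Molecular formula: C6H12O.
Molar mass = 100.161 g/mol.
Mass from C: 6 × 12.011 = 72.066 g/mol.
%C = 72.066 / 100.161 × 100 = 71.95%.

71.95%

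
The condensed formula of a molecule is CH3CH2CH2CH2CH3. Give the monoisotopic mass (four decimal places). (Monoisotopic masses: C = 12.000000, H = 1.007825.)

Atom tally by fragment:
  CH3 → C:1 H:3
  CH2 → C:1 H:2
  CH2 → C:1 H:2
  CH2 → C:1 H:2
  CH3 → C:1 H:3
Element totals:
  C: 5
  H: 12
Molecular formula: C5H12.
  M = 5(12.0) + 12(1.007825)
    = 60.000000 + 12.093900 = 72.093900

72.0939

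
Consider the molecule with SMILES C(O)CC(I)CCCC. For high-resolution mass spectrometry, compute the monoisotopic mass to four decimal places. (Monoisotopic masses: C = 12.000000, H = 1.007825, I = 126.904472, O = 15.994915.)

242.0168

Atom tally by fragment:
  HOCH2 → C:1 H:3 O:1
  CH2 → C:1 H:2
  CH(I) → C:1 H:1 I:1
  CH2 → C:1 H:2
  CH2 → C:1 H:2
  CH2 → C:1 H:2
  CH3 → C:1 H:3
Element totals:
  C: 7
  H: 15
  I: 1
  O: 1
Molecular formula: C7H15IO.
  M = 7(12.0) + 15(1.007825) + 126.904472 + 15.994915
    = 84.000000 + 15.117375 + 126.904472 + 15.994915 = 242.016762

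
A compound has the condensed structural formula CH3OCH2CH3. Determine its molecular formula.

C3H8O

Element totals:
  C: 3
  H: 8
  O: 1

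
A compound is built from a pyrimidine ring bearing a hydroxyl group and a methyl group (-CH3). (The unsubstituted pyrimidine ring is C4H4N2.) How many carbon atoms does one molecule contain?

Atom tally by fragment:
  pyrimidine ring core → C:4 H:4 N:2
  (− 2 ring H displaced by substituents)
  + OH → O:1 H:1
  + CH3 → C:1 H:3
Element totals:
  C: 5
  H: 6
  N: 2
  O: 1

5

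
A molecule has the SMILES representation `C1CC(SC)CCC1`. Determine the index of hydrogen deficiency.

Atom tally by fragment:
  cyclohexane ring core → C:6 H:12
  (− 1 ring H displaced by substituents)
  + SCH3 → C:1 H:3 S:1
Element totals:
  C: 7
  H: 14
  S: 1
Molecular formula: C7H14S.
DoU = (2C + 2 + N − H − X) / 2 = (2·7 + 2 + 0 − 14 − 0) / 2 = 1.

1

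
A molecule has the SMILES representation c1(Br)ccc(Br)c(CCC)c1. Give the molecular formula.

C9H10Br2

Atom tally by fragment:
  benzene ring core → C:6 H:6
  (− 3 ring H displaced by substituents)
  + Br → Br:1
  + Br → Br:1
  + CH2CH2CH3 → C:3 H:7
Element totals:
  C: 9
  H: 10
  Br: 2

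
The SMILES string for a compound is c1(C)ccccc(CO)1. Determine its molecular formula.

Atom tally by fragment:
  benzene ring core → C:6 H:6
  (− 2 ring H displaced by substituents)
  + CH3 → C:1 H:3
  + CH2OH → C:1 H:3 O:1
Element totals:
  C: 8
  H: 10
  O: 1

C8H10O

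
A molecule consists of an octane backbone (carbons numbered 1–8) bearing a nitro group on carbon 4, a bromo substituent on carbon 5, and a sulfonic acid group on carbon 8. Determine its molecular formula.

Atom tally by fragment:
  CH3 → C:1 H:3
  CH2 → C:1 H:2
  CH2 → C:1 H:2
  CH(NO2) → C:1 H:1 N:1 O:2
  CH(Br) → C:1 H:1 Br:1
  CH2 → C:1 H:2
  CH2 → C:1 H:2
  CH2SO3H → C:1 H:3 S:1 O:3
Element totals:
  C: 8
  H: 16
  Br: 1
  N: 1
  O: 5
  S: 1

C8H16BrNO5S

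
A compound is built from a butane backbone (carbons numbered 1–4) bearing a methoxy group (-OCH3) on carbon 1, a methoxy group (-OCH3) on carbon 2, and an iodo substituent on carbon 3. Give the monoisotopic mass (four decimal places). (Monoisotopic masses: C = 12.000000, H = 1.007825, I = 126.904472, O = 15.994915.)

Atom tally by fragment:
  CH3OCH2 → C:2 H:5 O:1
  CH(OCH3) → C:2 H:4 O:1
  CH(I) → C:1 H:1 I:1
  CH3 → C:1 H:3
Element totals:
  C: 6
  H: 13
  I: 1
  O: 2
Molecular formula: C6H13IO2.
  M = 6(12.0) + 13(1.007825) + 126.904472 + 2(15.994915)
    = 72.000000 + 13.101725 + 126.904472 + 31.989830 = 243.996027

243.9960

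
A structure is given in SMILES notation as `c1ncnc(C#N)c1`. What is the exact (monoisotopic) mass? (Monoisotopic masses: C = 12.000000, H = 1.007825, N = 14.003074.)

Atom tally by fragment:
  pyrimidine ring core → C:4 H:4 N:2
  (− 1 ring H displaced by substituents)
  + CN → C:1 N:1
Element totals:
  C: 5
  H: 3
  N: 3
Molecular formula: C5H3N3.
  M = 5(12.0) + 3(1.007825) + 3(14.003074)
    = 60.000000 + 3.023475 + 42.009222 = 105.032697

105.0327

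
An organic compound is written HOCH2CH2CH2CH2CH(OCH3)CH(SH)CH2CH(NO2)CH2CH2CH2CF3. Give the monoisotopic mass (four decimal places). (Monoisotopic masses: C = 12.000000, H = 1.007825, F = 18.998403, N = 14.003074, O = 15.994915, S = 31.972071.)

Element totals:
  C: 13
  H: 24
  F: 3
  N: 1
  O: 4
  S: 1
Molecular formula: C13H24F3NO4S.
  M = 13(12.0) + 24(1.007825) + 3(18.998403) + 14.003074 + 4(15.994915) + 31.972071
    = 156.000000 + 24.187800 + 56.995209 + 14.003074 + 63.979660 + 31.972071 = 347.137814

347.1378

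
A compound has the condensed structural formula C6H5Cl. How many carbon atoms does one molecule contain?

6

Element totals:
  C: 6
  H: 5
  Cl: 1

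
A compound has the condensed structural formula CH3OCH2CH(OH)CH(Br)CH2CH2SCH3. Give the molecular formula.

Atom tally by fragment:
  CH3OCH2 → C:2 H:5 O:1
  CH(OH) → C:1 H:2 O:1
  CH(Br) → C:1 H:1 Br:1
  CH2 → C:1 H:2
  CH2SCH3 → C:2 H:5 S:1
Element totals:
  C: 7
  H: 15
  Br: 1
  O: 2
  S: 1

C7H15BrO2S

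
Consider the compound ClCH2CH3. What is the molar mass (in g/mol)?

64.51 g/mol

Element totals:
  C: 2
  H: 5
  Cl: 1
Molecular formula: C2H5Cl.
  M = 2(12.011) + 5(1.008) + 35.45
    = 24.022 + 5.040 + 35.450 = 64.512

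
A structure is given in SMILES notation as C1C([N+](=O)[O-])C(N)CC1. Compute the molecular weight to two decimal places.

Atom tally by fragment:
  cyclopentane ring core → C:5 H:10
  (− 2 ring H displaced by substituents)
  + NO2 → N:1 O:2
  + NH2 → N:1 H:2
Element totals:
  C: 5
  H: 10
  N: 2
  O: 2
Molecular formula: C5H10N2O2.
  M = 5(12.011) + 10(1.008) + 2(14.007) + 2(15.999)
    = 60.055 + 10.080 + 28.014 + 31.998 = 130.147

130.15 g/mol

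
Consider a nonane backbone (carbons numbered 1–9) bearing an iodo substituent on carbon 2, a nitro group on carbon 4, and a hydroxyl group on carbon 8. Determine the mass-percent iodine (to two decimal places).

40.27%

Atom tally by fragment:
  CH3 → C:1 H:3
  CH(I) → C:1 H:1 I:1
  CH2 → C:1 H:2
  CH(NO2) → C:1 H:1 N:1 O:2
  CH2 → C:1 H:2
  CH2 → C:1 H:2
  CH2 → C:1 H:2
  CH(OH) → C:1 H:2 O:1
  CH3 → C:1 H:3
Element totals:
  C: 9
  H: 18
  I: 1
  N: 1
  O: 3
Molecular formula: C9H18INO3.
Molar mass = 315.151 g/mol.
Mass from I: 1 × 126.904 = 126.904 g/mol.
%I = 126.904 / 315.151 × 100 = 40.27%.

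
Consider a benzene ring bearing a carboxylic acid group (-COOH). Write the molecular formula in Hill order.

Atom tally by fragment:
  benzene ring core → C:6 H:6
  (− 1 ring H displaced by substituents)
  + COOH → C:1 H:1 O:2
Element totals:
  C: 7
  H: 6
  O: 2

C7H6O2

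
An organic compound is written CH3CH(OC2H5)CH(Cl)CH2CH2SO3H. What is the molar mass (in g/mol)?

230.70 g/mol

Element totals:
  C: 7
  H: 15
  Cl: 1
  O: 4
  S: 1
Molecular formula: C7H15ClO4S.
  M = 7(12.011) + 15(1.008) + 35.45 + 4(15.999) + 32.06
    = 84.077 + 15.120 + 35.450 + 63.996 + 32.060 = 230.703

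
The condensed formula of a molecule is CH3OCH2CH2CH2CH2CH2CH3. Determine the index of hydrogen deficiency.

Atom tally by fragment:
  CH3OCH2 → C:2 H:5 O:1
  CH2 → C:1 H:2
  CH2 → C:1 H:2
  CH2 → C:1 H:2
  CH2 → C:1 H:2
  CH3 → C:1 H:3
Element totals:
  C: 7
  H: 16
  O: 1
Molecular formula: C7H16O.
DoU = (2C + 2 + N − H − X) / 2 = (2·7 + 2 + 0 − 16 − 0) / 2 = 0.

0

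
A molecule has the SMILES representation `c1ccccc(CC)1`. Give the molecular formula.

Atom tally by fragment:
  benzene ring core → C:6 H:6
  (− 1 ring H displaced by substituents)
  + C2H5 → C:2 H:5
Element totals:
  C: 8
  H: 10

C8H10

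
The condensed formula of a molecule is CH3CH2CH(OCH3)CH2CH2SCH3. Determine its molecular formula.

C7H16OS

Atom tally by fragment:
  CH3 → C:1 H:3
  CH2 → C:1 H:2
  CH(OCH3) → C:2 H:4 O:1
  CH2 → C:1 H:2
  CH2SCH3 → C:2 H:5 S:1
Element totals:
  C: 7
  H: 16
  O: 1
  S: 1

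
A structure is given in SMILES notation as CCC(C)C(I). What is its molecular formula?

Atom tally by fragment:
  CH3 → C:1 H:3
  CH2 → C:1 H:2
  CH(CH3) → C:2 H:4
  CH2I → C:1 H:2 I:1
Element totals:
  C: 5
  H: 11
  I: 1

C5H11I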